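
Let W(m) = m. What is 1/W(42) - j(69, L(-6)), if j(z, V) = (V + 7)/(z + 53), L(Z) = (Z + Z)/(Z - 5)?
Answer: -599/14091 ≈ -0.042509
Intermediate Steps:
L(Z) = 2*Z/(-5 + Z) (L(Z) = (2*Z)/(-5 + Z) = 2*Z/(-5 + Z))
j(z, V) = (7 + V)/(53 + z)
1/W(42) - j(69, L(-6)) = 1/42 - (7 + 2*(-6)/(-5 - 6))/(53 + 69) = 1/42 - (7 + 2*(-6)/(-11))/122 = 1/42 - (7 + 2*(-6)*(-1/11))/122 = 1/42 - (7 + 12/11)/122 = 1/42 - 89/(122*11) = 1/42 - 1*89/1342 = 1/42 - 89/1342 = -599/14091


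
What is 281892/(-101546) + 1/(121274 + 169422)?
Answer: -40972387643/14759508008 ≈ -2.7760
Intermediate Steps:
281892/(-101546) + 1/(121274 + 169422) = 281892*(-1/101546) + 1/290696 = -140946/50773 + 1/290696 = -40972387643/14759508008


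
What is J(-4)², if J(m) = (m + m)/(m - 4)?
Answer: 1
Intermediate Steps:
J(m) = 2*m/(-4 + m) (J(m) = (2*m)/(-4 + m) = 2*m/(-4 + m))
J(-4)² = (2*(-4)/(-4 - 4))² = (2*(-4)/(-8))² = (2*(-4)*(-⅛))² = 1² = 1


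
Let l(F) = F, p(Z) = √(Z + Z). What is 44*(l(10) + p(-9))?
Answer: 440 + 132*I*√2 ≈ 440.0 + 186.68*I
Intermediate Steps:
p(Z) = √2*√Z (p(Z) = √(2*Z) = √2*√Z)
44*(l(10) + p(-9)) = 44*(10 + √2*√(-9)) = 44*(10 + √2*(3*I)) = 44*(10 + 3*I*√2) = 440 + 132*I*√2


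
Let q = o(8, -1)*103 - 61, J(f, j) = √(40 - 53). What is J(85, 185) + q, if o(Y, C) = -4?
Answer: -473 + I*√13 ≈ -473.0 + 3.6056*I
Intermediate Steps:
J(f, j) = I*√13 (J(f, j) = √(-13) = I*√13)
q = -473 (q = -4*103 - 61 = -412 - 61 = -473)
J(85, 185) + q = I*√13 - 473 = -473 + I*√13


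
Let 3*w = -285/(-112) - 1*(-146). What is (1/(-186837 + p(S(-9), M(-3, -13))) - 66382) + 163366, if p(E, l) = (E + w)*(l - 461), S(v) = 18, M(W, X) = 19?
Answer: 3530411664816/36402001 ≈ 96984.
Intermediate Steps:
w = 16637/336 (w = (-285/(-112) - 1*(-146))/3 = (-285*(-1/112) + 146)/3 = (285/112 + 146)/3 = (⅓)*(16637/112) = 16637/336 ≈ 49.515)
p(E, l) = (-461 + l)*(16637/336 + E) (p(E, l) = (E + 16637/336)*(l - 461) = (16637/336 + E)*(-461 + l) = (-461 + l)*(16637/336 + E))
(1/(-186837 + p(S(-9), M(-3, -13))) - 66382) + 163366 = (1/(-186837 + (-7669657/336 - 461*18 + (16637/336)*19 + 18*19)) - 66382) + 163366 = (1/(-186837 + (-7669657/336 - 8298 + 316103/336 + 342)) - 66382) + 163366 = (1/(-186837 - 5013385/168) - 66382) + 163366 = (1/(-36402001/168) - 66382) + 163366 = (-168/36402001 - 66382) + 163366 = -2416437630550/36402001 + 163366 = 3530411664816/36402001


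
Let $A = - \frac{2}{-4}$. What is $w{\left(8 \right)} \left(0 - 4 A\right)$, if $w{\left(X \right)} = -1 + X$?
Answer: $-14$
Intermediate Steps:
$A = \frac{1}{2}$ ($A = \left(-2\right) \left(- \frac{1}{4}\right) = \frac{1}{2} \approx 0.5$)
$w{\left(8 \right)} \left(0 - 4 A\right) = \left(-1 + 8\right) \left(0 - 2\right) = 7 \left(0 - 2\right) = 7 \left(-2\right) = -14$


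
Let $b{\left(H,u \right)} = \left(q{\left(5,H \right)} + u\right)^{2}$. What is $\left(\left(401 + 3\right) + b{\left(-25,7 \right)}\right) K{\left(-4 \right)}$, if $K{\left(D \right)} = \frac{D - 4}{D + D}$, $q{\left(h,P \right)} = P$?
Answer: $728$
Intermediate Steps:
$K{\left(D \right)} = \frac{-4 + D}{2 D}$
$b{\left(H,u \right)} = \left(H + u\right)^{2}$
$\left(\left(401 + 3\right) + b{\left(-25,7 \right)}\right) K{\left(-4 \right)} = \left(\left(401 + 3\right) + \left(-25 + 7\right)^{2}\right) \frac{-4 - 4}{2 \left(-4\right)} = \left(404 + \left(-18\right)^{2}\right) \frac{1}{2} \left(- \frac{1}{4}\right) \left(-8\right) = \left(404 + 324\right) 1 = 728 \cdot 1 = 728$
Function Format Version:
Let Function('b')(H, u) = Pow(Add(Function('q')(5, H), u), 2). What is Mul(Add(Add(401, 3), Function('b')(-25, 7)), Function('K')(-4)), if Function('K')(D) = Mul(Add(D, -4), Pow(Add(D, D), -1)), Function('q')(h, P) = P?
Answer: 728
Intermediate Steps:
Function('K')(D) = Mul(Rational(1, 2), Pow(D, -1), Add(-4, D)) (Function('K')(D) = Mul(Add(-4, D), Pow(Mul(2, D), -1)) = Mul(Add(-4, D), Mul(Rational(1, 2), Pow(D, -1))) = Mul(Rational(1, 2), Pow(D, -1), Add(-4, D)))
Function('b')(H, u) = Pow(Add(H, u), 2)
Mul(Add(Add(401, 3), Function('b')(-25, 7)), Function('K')(-4)) = Mul(Add(Add(401, 3), Pow(Add(-25, 7), 2)), Mul(Rational(1, 2), Pow(-4, -1), Add(-4, -4))) = Mul(Add(404, Pow(-18, 2)), Mul(Rational(1, 2), Rational(-1, 4), -8)) = Mul(Add(404, 324), 1) = Mul(728, 1) = 728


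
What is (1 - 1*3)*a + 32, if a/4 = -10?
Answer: 112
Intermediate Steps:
a = -40 (a = 4*(-10) = -40)
(1 - 1*3)*a + 32 = (1 - 1*3)*(-40) + 32 = (1 - 3)*(-40) + 32 = -2*(-40) + 32 = 80 + 32 = 112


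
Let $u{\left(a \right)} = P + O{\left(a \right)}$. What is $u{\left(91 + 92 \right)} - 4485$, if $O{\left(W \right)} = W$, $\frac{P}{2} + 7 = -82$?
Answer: $-4480$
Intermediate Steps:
$P = -178$ ($P = -14 + 2 \left(-82\right) = -14 - 164 = -178$)
$u{\left(a \right)} = -178 + a$
$u{\left(91 + 92 \right)} - 4485 = \left(-178 + \left(91 + 92\right)\right) - 4485 = \left(-178 + 183\right) - 4485 = 5 - 4485 = -4480$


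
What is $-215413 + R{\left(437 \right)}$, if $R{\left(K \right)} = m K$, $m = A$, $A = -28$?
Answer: $-227649$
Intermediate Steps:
$m = -28$
$R{\left(K \right)} = - 28 K$
$-215413 + R{\left(437 \right)} = -215413 - 12236 = -227649$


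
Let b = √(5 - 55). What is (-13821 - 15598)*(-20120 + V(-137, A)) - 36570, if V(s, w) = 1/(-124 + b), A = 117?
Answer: 4565123749208/7713 + 147095*I*√2/15426 ≈ 5.9187e+8 + 13.485*I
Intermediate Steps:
b = 5*I*√2 (b = √(-50) = 5*I*√2 ≈ 7.0711*I)
V(s, w) = 1/(-124 + 5*I*√2)
(-13821 - 15598)*(-20120 + V(-137, A)) - 36570 = (-13821 - 15598)*(-20120 + (-62/7713 - 5*I*√2/15426)) - 36570 = -29419*(-155185622/7713 - 5*I*√2/15426) - 36570 = (4565405813618/7713 + 147095*I*√2/15426) - 36570 = 4565123749208/7713 + 147095*I*√2/15426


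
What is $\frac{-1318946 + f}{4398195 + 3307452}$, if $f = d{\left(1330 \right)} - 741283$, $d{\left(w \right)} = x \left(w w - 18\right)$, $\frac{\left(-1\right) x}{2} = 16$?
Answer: $- \frac{58664453}{7705647} \approx -7.6132$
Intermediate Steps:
$x = -32$ ($x = \left(-2\right) 16 = -32$)
$d{\left(w \right)} = 576 - 32 w^{2}$ ($d{\left(w \right)} = - 32 \left(w w - 18\right) = - 32 \left(w^{2} - 18\right) = - 32 \left(-18 + w^{2}\right) = 576 - 32 w^{2}$)
$f = -57345507$ ($f = \left(576 - 32 \cdot 1330^{2}\right) - 741283 = \left(576 - 56604800\right) - 741283 = -56604224 - 741283 = -57345507$)
$\frac{-1318946 + f}{4398195 + 3307452} = \frac{-1318946 - 57345507}{4398195 + 3307452} = - \frac{58664453}{7705647}$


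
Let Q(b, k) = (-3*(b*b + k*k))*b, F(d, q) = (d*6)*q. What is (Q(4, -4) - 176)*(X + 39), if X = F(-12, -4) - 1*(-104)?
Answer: -241360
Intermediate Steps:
F(d, q) = 6*d*q (F(d, q) = (6*d)*q = 6*d*q)
X = 392 (X = 6*(-12)*(-4) - 1*(-104) = 288 + 104 = 392)
Q(b, k) = b*(-3*b² - 3*k²) (Q(b, k) = (-3*(b² + k²))*b = (-3*b² - 3*k²)*b = b*(-3*b² - 3*k²))
(Q(4, -4) - 176)*(X + 39) = (-3*4*(4² + (-4)²) - 176)*(392 + 39) = (-3*4*(16 + 16) - 176)*431 = (-3*4*32 - 176)*431 = (-384 - 176)*431 = -560*431 = -241360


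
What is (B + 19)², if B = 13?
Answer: 1024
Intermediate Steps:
(B + 19)² = (13 + 19)² = 32² = 1024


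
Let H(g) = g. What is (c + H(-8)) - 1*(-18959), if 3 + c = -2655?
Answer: 16293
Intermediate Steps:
c = -2658 (c = -3 - 2655 = -2658)
(c + H(-8)) - 1*(-18959) = (-2658 - 8) - 1*(-18959) = -2666 + 18959 = 16293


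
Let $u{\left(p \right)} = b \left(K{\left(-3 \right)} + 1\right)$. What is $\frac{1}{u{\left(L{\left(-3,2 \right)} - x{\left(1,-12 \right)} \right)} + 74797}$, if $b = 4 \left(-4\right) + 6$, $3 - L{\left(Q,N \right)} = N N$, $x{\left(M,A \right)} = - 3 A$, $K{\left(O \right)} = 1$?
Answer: $\frac{1}{74777} \approx 1.3373 \cdot 10^{-5}$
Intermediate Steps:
$L{\left(Q,N \right)} = 3 - N^{2}$ ($L{\left(Q,N \right)} = 3 - N N = 3 - N^{2}$)
$b = -10$ ($b = -16 + 6 = -10$)
$u{\left(p \right)} = -20$ ($u{\left(p \right)} = - 10 \left(1 + 1\right) = \left(-10\right) 2 = -20$)
$\frac{1}{u{\left(L{\left(-3,2 \right)} - x{\left(1,-12 \right)} \right)} + 74797} = \frac{1}{-20 + 74797} = \frac{1}{74777}$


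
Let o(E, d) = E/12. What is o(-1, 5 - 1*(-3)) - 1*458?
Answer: -5497/12 ≈ -458.08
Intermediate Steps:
o(E, d) = E/12 (o(E, d) = E*(1/12) = E/12)
o(-1, 5 - 1*(-3)) - 1*458 = (1/12)*(-1) - 1*458 = -1/12 - 458 = -5497/12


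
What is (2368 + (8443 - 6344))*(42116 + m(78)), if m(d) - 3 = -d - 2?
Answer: 187788213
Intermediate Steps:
m(d) = 1 - d (m(d) = 3 + (-d - 2) = 3 + (-2 - d) = 1 - d)
(2368 + (8443 - 6344))*(42116 + m(78)) = (2368 + (8443 - 6344))*(42116 + (1 - 1*78)) = (2368 + 2099)*(42116 + (1 - 78)) = 4467*(42116 - 77) = 4467*42039 = 187788213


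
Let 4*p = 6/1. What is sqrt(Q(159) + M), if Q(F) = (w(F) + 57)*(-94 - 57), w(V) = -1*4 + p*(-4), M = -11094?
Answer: I*sqrt(18191) ≈ 134.87*I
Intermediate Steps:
p = 3/2 (p = (6/1)/4 = (6*1)/4 = (1/4)*6 = 3/2 ≈ 1.5000)
w(V) = -10 (w(V) = -1*4 + (3/2)*(-4) = -4 - 6 = -10)
Q(F) = -7097 (Q(F) = (-10 + 57)*(-94 - 57) = 47*(-151) = -7097)
sqrt(Q(159) + M) = sqrt(-7097 - 11094) = sqrt(-18191) = I*sqrt(18191)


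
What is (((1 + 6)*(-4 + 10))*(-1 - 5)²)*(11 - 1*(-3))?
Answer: 21168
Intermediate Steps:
(((1 + 6)*(-4 + 10))*(-1 - 5)²)*(11 - 1*(-3)) = ((7*6)*(-6)²)*(11 + 3) = (42*36)*14 = 1512*14 = 21168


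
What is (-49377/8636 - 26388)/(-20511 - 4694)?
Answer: 45587229/43534076 ≈ 1.0472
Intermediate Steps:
(-49377/8636 - 26388)/(-20511 - 4694) = (-49377*1/8636 - 26388)/(-25205) = (-49377/8636 - 26388)*(-1/25205) = -227936145/8636*(-1/25205) = 45587229/43534076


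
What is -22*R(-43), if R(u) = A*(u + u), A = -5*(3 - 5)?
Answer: 18920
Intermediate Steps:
A = 10 (A = -5*(-2) = 10)
R(u) = 20*u (R(u) = 10*(u + u) = 10*(2*u) = 20*u)
-22*R(-43) = -440*(-43) = -22*(-860) = 18920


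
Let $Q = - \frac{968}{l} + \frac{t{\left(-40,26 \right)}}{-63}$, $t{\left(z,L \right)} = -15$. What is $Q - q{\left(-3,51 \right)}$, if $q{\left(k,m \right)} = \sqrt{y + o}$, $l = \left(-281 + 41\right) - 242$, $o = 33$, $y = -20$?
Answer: $\frac{11369}{5061} - \sqrt{13} \approx -1.3592$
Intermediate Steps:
$l = -482$ ($l = -240 - 242 = -482$)
$Q = \frac{11369}{5061}$ ($Q = - \frac{968}{-482} - \frac{15}{-63} = \left(-968\right) \left(- \frac{1}{482}\right) - - \frac{5}{21} = \frac{484}{241} + \frac{5}{21} = \frac{11369}{5061} \approx 2.2464$)
$q{\left(k,m \right)} = \sqrt{13}$ ($q{\left(k,m \right)} = \sqrt{-20 + 33} = \sqrt{13}$)
$Q - q{\left(-3,51 \right)} = \frac{11369}{5061} - \sqrt{13}$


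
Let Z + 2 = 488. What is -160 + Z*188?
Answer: 91208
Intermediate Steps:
Z = 486 (Z = -2 + 488 = 486)
-160 + Z*188 = -160 + 486*188 = -160 + 91368 = 91208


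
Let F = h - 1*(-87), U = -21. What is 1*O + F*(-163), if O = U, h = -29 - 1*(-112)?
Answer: -27731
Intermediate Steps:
h = 83 (h = -29 + 112 = 83)
O = -21
F = 170 (F = 83 - 1*(-87) = 83 + 87 = 170)
1*O + F*(-163) = 1*(-21) + 170*(-163) = -21 - 27710 = -27731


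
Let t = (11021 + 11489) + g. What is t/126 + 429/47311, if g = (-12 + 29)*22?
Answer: 16404833/90321 ≈ 181.63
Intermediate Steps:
g = 374 (g = 17*22 = 374)
t = 22884 (t = (11021 + 11489) + 374 = 22510 + 374 = 22884)
t/126 + 429/47311 = 22884/126 + 429/47311 = 22884*(1/126) + 429*(1/47311) = 3814/21 + 39/4301 = 16404833/90321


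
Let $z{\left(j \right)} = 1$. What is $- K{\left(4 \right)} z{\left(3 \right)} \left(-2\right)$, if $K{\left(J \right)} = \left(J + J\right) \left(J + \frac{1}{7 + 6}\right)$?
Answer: $\frac{848}{13} \approx 65.231$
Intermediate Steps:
$K{\left(J \right)} = 2 J \left(\frac{1}{13} + J\right)$ ($K{\left(J \right)} = 2 J \left(J + \frac{1}{13}\right) = 2 J \left(\frac{1}{13} + J\right)$)
$- K{\left(4 \right)} z{\left(3 \right)} \left(-2\right) = - \frac{2}{13} \cdot 4 \left(1 + 13 \cdot 4\right) 1 \left(-2\right) = - \frac{2}{13} \cdot 4 \left(1 + 52\right) 1 \left(-2\right) = - \frac{2}{13} \cdot 4 \cdot 53 \cdot 1 \left(-2\right) = - \frac{424}{13} \cdot 1 \left(-2\right) = - \frac{424 \left(-2\right)}{13} = \left(-1\right) \left(- \frac{848}{13}\right) = \frac{848}{13}$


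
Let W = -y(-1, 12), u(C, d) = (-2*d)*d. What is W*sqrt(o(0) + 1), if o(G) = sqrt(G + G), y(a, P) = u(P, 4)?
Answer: 32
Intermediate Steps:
u(C, d) = -2*d**2
y(a, P) = -32 (y(a, P) = -2*4**2 = -2*16 = -32)
o(G) = sqrt(2)*sqrt(G) (o(G) = sqrt(2*G) = sqrt(2)*sqrt(G))
W = 32 (W = -1*(-32) = 32)
W*sqrt(o(0) + 1) = 32*sqrt(sqrt(2)*sqrt(0) + 1) = 32*sqrt(sqrt(2)*0 + 1) = 32*sqrt(0 + 1) = 32*sqrt(1) = 32*1 = 32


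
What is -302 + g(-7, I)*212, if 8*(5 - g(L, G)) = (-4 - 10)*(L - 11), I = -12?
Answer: -5920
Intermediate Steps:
g(L, G) = -57/4 + 7*L/4 (g(L, G) = 5 - (-4 - 10)*(L - 11)/8 = 5 - (-7)*(-11 + L)/4 = 5 - (154 - 14*L)/8 = 5 + (-77/4 + 7*L/4) = -57/4 + 7*L/4)
-302 + g(-7, I)*212 = -302 + (-57/4 + (7/4)*(-7))*212 = -302 + (-57/4 - 49/4)*212 = -302 - 53/2*212 = -302 - 5618 = -5920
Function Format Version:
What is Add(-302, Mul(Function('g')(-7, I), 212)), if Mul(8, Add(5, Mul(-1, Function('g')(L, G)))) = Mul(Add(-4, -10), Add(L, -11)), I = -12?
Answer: -5920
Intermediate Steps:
Function('g')(L, G) = Add(Rational(-57, 4), Mul(Rational(7, 4), L)) (Function('g')(L, G) = Add(5, Mul(Rational(-1, 8), Mul(Add(-4, -10), Add(L, -11)))) = Add(5, Mul(Rational(-1, 8), Mul(-14, Add(-11, L)))) = Add(5, Mul(Rational(-1, 8), Add(154, Mul(-14, L)))) = Add(5, Add(Rational(-77, 4), Mul(Rational(7, 4), L))) = Add(Rational(-57, 4), Mul(Rational(7, 4), L)))
Add(-302, Mul(Function('g')(-7, I), 212)) = Add(-302, Mul(Add(Rational(-57, 4), Mul(Rational(7, 4), -7)), 212)) = Add(-302, Mul(Add(Rational(-57, 4), Rational(-49, 4)), 212)) = Add(-302, Mul(Rational(-53, 2), 212)) = Add(-302, -5618) = -5920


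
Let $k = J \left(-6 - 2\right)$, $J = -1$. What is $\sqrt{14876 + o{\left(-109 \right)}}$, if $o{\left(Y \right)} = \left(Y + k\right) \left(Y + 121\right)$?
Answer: $4 \sqrt{854} \approx 116.89$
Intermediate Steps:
$k = 8$ ($k = - (-6 - 2) = \left(-1\right) \left(-8\right) = 8$)
$o{\left(Y \right)} = \left(8 + Y\right) \left(121 + Y\right)$ ($o{\left(Y \right)} = \left(Y + 8\right) \left(Y + 121\right) = \left(8 + Y\right) \left(121 + Y\right)$)
$\sqrt{14876 + o{\left(-109 \right)}} = \sqrt{14876 + \left(968 + \left(-109\right)^{2} + 129 \left(-109\right)\right)} = \sqrt{14876 + \left(968 + 11881 - 14061\right)} = \sqrt{14876 - 1212} = \sqrt{13664} = 4 \sqrt{854}$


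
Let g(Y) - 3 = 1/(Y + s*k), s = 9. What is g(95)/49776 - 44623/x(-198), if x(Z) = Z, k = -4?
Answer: 10920678973/48456936 ≈ 225.37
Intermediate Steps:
g(Y) = 3 + 1/(-36 + Y) (g(Y) = 3 + 1/(Y + 9*(-4)) = 3 + 1/(Y - 36) = 3 + 1/(-36 + Y))
g(95)/49776 - 44623/x(-198) = ((-107 + 3*95)/(-36 + 95))/49776 - 44623/(-198) = ((-107 + 285)/59)*(1/49776) - 44623*(-1/198) = ((1/59)*178)*(1/49776) + 44623/198 = (178/59)*(1/49776) + 44623/198 = 89/1468392 + 44623/198 = 10920678973/48456936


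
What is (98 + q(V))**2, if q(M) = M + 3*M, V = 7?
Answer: 15876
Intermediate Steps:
q(M) = 4*M
(98 + q(V))**2 = (98 + 4*7)**2 = (98 + 28)**2 = 126**2 = 15876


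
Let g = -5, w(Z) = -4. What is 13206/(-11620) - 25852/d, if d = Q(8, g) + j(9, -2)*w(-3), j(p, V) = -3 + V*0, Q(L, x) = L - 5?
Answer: -30059833/17430 ≈ -1724.6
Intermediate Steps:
Q(L, x) = -5 + L
j(p, V) = -3 (j(p, V) = -3 + 0 = -3)
d = 15 (d = (-5 + 8) - 3*(-4) = 3 + 12 = 15)
13206/(-11620) - 25852/d = 13206/(-11620) - 25852/15 = 13206*(-1/11620) - 25852*1/15 = -6603/5810 - 25852/15 = -30059833/17430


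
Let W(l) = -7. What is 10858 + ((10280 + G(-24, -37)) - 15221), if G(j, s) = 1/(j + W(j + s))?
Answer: 183426/31 ≈ 5917.0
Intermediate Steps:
G(j, s) = 1/(-7 + j) (G(j, s) = 1/(j - 7) = 1/(-7 + j))
10858 + ((10280 + G(-24, -37)) - 15221) = 10858 + ((10280 + 1/(-7 - 24)) - 15221) = 10858 + ((10280 + 1/(-31)) - 15221) = 10858 + ((10280 - 1/31) - 15221) = 10858 + (318679/31 - 15221) = 10858 - 153172/31 = 183426/31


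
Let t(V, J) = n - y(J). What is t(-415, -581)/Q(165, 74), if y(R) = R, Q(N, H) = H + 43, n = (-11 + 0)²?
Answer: 6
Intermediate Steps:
n = 121 (n = (-11)² = 121)
Q(N, H) = 43 + H
t(V, J) = 121 - J
t(-415, -581)/Q(165, 74) = (121 - 1*(-581))/(43 + 74) = (121 + 581)/117 = 702*(1/117) = 6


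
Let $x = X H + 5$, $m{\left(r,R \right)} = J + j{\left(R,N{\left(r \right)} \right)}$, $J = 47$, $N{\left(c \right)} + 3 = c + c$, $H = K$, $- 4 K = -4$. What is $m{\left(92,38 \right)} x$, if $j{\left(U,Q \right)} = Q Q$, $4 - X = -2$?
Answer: $360888$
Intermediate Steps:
$K = 1$ ($K = \left(- \frac{1}{4}\right) \left(-4\right) = 1$)
$X = 6$ ($X = 4 - -2 = 4 + 2 = 6$)
$H = 1$
$N{\left(c \right)} = -3 + 2 c$ ($N{\left(c \right)} = -3 + \left(c + c\right) = -3 + 2 c$)
$j{\left(U,Q \right)} = Q^{2}$
$m{\left(r,R \right)} = 47 + \left(-3 + 2 r\right)^{2}$
$x = 11$ ($x = 6 \cdot 1 + 5 = 6 + 5 = 11$)
$m{\left(92,38 \right)} x = \left(47 + \left(-3 + 2 \cdot 92\right)^{2}\right) 11 = \left(47 + \left(-3 + 184\right)^{2}\right) 11 = \left(47 + 181^{2}\right) 11 = \left(47 + 32761\right) 11 = 32808 \cdot 11 = 360888$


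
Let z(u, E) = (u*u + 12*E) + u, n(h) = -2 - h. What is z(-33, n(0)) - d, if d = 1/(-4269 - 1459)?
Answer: 5911297/5728 ≈ 1032.0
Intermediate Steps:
d = -1/5728 (d = 1/(-5728) = -1/5728 ≈ -0.00017458)
z(u, E) = u + u**2 + 12*E (z(u, E) = (u**2 + 12*E) + u = u + u**2 + 12*E)
z(-33, n(0)) - d = (-33 + (-33)**2 + 12*(-2 - 1*0)) - 1*(-1/5728) = (-33 + 1089 + 12*(-2 + 0)) + 1/5728 = (-33 + 1089 + 12*(-2)) + 1/5728 = (-33 + 1089 - 24) + 1/5728 = 1032 + 1/5728 = 5911297/5728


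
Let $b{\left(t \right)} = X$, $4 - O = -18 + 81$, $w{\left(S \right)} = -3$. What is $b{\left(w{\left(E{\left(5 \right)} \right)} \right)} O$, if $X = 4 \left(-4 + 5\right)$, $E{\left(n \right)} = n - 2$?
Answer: $-236$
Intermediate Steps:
$E{\left(n \right)} = -2 + n$ ($E{\left(n \right)} = n - 2 = -2 + n$)
$O = -59$ ($O = 4 - \left(-18 + 81\right) = 4 - 63 = -59$)
$X = 4$ ($X = 4 \cdot 1 = 4$)
$b{\left(t \right)} = 4$
$b{\left(w{\left(E{\left(5 \right)} \right)} \right)} O = 4 \left(-59\right) = -236$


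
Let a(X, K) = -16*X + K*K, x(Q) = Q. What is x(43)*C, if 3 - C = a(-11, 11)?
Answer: -12642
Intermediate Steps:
a(X, K) = K² - 16*X (a(X, K) = -16*X + K² = K² - 16*X)
C = -294 (C = 3 - (11² - 16*(-11)) = 3 - (121 + 176) = 3 - 1*297 = 3 - 297 = -294)
x(43)*C = 43*(-294) = -12642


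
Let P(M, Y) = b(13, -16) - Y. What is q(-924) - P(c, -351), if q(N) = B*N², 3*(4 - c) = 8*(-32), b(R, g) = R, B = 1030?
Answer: 879388916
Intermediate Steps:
c = 268/3 (c = 4 - 8*(-32)/3 = 4 - ⅓*(-256) = 4 + 256/3 = 268/3 ≈ 89.333)
P(M, Y) = 13 - Y
q(N) = 1030*N²
q(-924) - P(c, -351) = 1030*(-924)² - (13 - 1*(-351)) = 1030*853776 - (13 + 351) = 879389280 - 1*364 = 879389280 - 364 = 879388916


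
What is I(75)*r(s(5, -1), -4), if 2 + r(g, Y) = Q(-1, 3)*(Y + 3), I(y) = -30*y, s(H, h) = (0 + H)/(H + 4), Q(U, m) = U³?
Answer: 2250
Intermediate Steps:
s(H, h) = H/(4 + H)
r(g, Y) = -5 - Y (r(g, Y) = -2 + (-1)³*(Y + 3) = -2 - (3 + Y) = -2 + (-3 - Y) = -5 - Y)
I(75)*r(s(5, -1), -4) = (-30*75)*(-5 - 1*(-4)) = -2250*(-5 + 4) = -2250*(-1) = 2250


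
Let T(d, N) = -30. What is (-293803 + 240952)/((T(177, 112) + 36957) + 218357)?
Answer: -52851/255284 ≈ -0.20703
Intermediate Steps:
(-293803 + 240952)/((T(177, 112) + 36957) + 218357) = (-293803 + 240952)/((-30 + 36957) + 218357) = -52851/(36927 + 218357) = -52851/255284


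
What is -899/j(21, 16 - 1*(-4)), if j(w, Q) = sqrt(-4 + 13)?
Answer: -899/3 ≈ -299.67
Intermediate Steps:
j(w, Q) = 3 (j(w, Q) = sqrt(9) = 3)
-899/j(21, 16 - 1*(-4)) = -899/3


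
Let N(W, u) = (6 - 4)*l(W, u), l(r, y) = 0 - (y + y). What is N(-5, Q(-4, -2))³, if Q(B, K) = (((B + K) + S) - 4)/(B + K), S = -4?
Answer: -21952/27 ≈ -813.04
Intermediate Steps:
l(r, y) = -2*y (l(r, y) = 0 - 2*y = -2*y)
Q(B, K) = (-8 + B + K)/(B + K) (Q(B, K) = (((B + K) - 4) - 4)/(B + K) = ((-4 + B + K) - 4)/(B + K) = (-8 + B + K)/(B + K))
N(W, u) = -4*u (N(W, u) = (6 - 4)*(-2*u) = 2*(-2*u) = -4*u)
N(-5, Q(-4, -2))³ = (-4*(-8 - 4 - 2)/(-4 - 2))³ = (-4*(-14)/(-6))³ = (-(-2)*(-14)/3)³ = (-4*7/3)³ = (-28/3)³ = -21952/27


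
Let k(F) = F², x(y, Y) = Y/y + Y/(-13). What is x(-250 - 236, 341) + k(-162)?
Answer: 165639433/6318 ≈ 26217.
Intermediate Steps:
x(y, Y) = -Y/13 + Y/y (x(y, Y) = Y/y + Y*(-1/13) = Y/y - Y/13 = -Y/13 + Y/y)
x(-250 - 236, 341) + k(-162) = (-1/13*341 + 341/(-250 - 236)) + (-162)² = (-341/13 + 341/(-486)) + 26244 = (-341/13 + 341*(-1/486)) + 26244 = (-341/13 - 341/486) + 26244 = -170159/6318 + 26244 = 165639433/6318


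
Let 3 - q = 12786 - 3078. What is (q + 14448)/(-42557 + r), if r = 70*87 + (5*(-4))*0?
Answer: -4743/36467 ≈ -0.13006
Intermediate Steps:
q = -9705 (q = 3 - (12786 - 3078) = 3 - 1*9708 = 3 - 9708 = -9705)
r = 6090 (r = 6090 - 20*0 = 6090 + 0 = 6090)
(q + 14448)/(-42557 + r) = (-9705 + 14448)/(-42557 + 6090) = 4743/(-36467) = 4743*(-1/36467) = -4743/36467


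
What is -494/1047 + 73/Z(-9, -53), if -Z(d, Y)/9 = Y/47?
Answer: 1118873/166473 ≈ 6.7210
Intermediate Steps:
Z(d, Y) = -9*Y/47
-494/1047 + 73/Z(-9, -53) = -494/1047 + 73/((-9/47*(-53))) = -494*1/1047 + 73/(477/47) = -494/1047 + 73*(47/477) = -494/1047 + 3431/477 = 1118873/166473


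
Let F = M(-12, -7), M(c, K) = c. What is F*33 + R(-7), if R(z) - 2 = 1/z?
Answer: -2759/7 ≈ -394.14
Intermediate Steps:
R(z) = 2 + 1/z
F = -12
F*33 + R(-7) = -12*33 + (2 + 1/(-7)) = -396 + (2 - 1/7) = -396 + 13/7 = -2759/7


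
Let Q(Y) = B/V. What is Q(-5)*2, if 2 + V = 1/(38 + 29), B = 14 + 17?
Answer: -4154/133 ≈ -31.233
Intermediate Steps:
B = 31
V = -133/67 (V = -2 + 1/(38 + 29) = -2 + 1/67 = -133/67 ≈ -1.9851)
Q(Y) = -2077/133 (Q(Y) = 31/(-133/67) = 31*(-67/133) = -2077/133)
Q(-5)*2 = -2077/133*2 = -4154/133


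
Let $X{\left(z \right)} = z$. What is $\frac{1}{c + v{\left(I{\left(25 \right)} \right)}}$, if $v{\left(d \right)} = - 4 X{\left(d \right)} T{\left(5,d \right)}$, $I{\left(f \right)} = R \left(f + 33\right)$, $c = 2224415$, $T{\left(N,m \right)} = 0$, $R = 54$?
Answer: $\frac{1}{2224415} \approx 4.4956 \cdot 10^{-7}$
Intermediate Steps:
$I{\left(f \right)} = 1782 + 54 f$ ($I{\left(f \right)} = 54 \left(f + 33\right) = 54 \left(33 + f\right) = 1782 + 54 f$)
$v{\left(d \right)} = 0$ ($v{\left(d \right)} = - 4 d 0 = 0$)
$\frac{1}{c + v{\left(I{\left(25 \right)} \right)}} = \frac{1}{2224415 + 0} = \frac{1}{2224415}$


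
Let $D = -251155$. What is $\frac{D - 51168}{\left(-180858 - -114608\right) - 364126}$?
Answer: $\frac{302323}{430376} \approx 0.70246$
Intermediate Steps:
$\frac{D - 51168}{\left(-180858 - -114608\right) - 364126} = \frac{-251155 - 51168}{\left(-180858 - -114608\right) - 364126} = - \frac{302323}{\left(-180858 + 114608\right) - 364126} = - \frac{302323}{-66250 - 364126} = - \frac{302323}{-430376} = \left(-302323\right) \left(- \frac{1}{430376}\right) = \frac{302323}{430376}$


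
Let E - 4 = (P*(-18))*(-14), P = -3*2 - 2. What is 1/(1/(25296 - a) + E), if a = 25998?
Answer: -702/1412425 ≈ -0.00049702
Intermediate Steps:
P = -8 (P = -6 - 2 = -8)
E = -2012 (E = 4 - 8*(-18)*(-14) = 4 + 144*(-14) = 4 - 2016 = -2012)
1/(1/(25296 - a) + E) = 1/(1/(25296 - 1*25998) - 2012) = 1/(1/(25296 - 25998) - 2012) = 1/(1/(-702) - 2012) = 1/(-1/702 - 2012) = 1/(-1412425/702) = -702/1412425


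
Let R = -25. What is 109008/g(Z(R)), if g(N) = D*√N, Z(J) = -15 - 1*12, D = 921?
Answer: -12112*I*√3/921 ≈ -22.778*I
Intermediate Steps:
Z(J) = -27 (Z(J) = -15 - 12 = -27)
g(N) = 921*√N
109008/g(Z(R)) = 109008/((921*√(-27))) = 109008/((921*(3*I*√3))) = 109008/((2763*I*√3)) = 109008*(-I*√3/8289) = -12112*I*√3/921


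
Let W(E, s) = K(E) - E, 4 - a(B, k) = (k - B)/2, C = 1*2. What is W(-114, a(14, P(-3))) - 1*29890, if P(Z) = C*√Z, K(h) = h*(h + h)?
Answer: -3784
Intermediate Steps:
C = 2
K(h) = 2*h² (K(h) = h*(2*h) = 2*h²)
P(Z) = 2*√Z
a(B, k) = 4 + B/2 - k/2 (a(B, k) = 4 - (k - B)/2 = 4 - (k/2 - B/2) = 4 + (B/2 - k/2) = 4 + B/2 - k/2)
W(E, s) = -E + 2*E² (W(E, s) = 2*E² - E = -E + 2*E²)
W(-114, a(14, P(-3))) - 1*29890 = -114*(-1 + 2*(-114)) - 1*29890 = -114*(-1 - 228) - 29890 = -114*(-229) - 29890 = 26106 - 29890 = -3784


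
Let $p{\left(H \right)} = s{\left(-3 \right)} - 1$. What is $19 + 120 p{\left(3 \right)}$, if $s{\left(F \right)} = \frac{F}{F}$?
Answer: $19$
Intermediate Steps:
$s{\left(F \right)} = 1$
$p{\left(H \right)} = 0$ ($p{\left(H \right)} = 1 - 1 = 0$)
$19 + 120 p{\left(3 \right)} = 19 + 120 \cdot 0 = 19 + 0 = 19$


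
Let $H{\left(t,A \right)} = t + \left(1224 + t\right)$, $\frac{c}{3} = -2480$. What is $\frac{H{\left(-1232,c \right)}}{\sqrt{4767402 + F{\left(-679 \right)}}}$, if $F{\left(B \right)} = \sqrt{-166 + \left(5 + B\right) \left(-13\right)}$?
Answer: $- \frac{620 \sqrt{2}}{\sqrt{2383701 + \sqrt{2149}}} \approx -0.56791$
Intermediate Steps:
$c = -7440$ ($c = 3 \left(-2480\right) = -7440$)
$F{\left(B \right)} = \sqrt{-231 - 13 B}$ ($F{\left(B \right)} = \sqrt{-166 - \left(65 + 13 B\right)} = \sqrt{-231 - 13 B}$)
$H{\left(t,A \right)} = 1224 + 2 t$
$\frac{H{\left(-1232,c \right)}}{\sqrt{4767402 + F{\left(-679 \right)}}} = \frac{1224 + 2 \left(-1232\right)}{\sqrt{4767402 + \sqrt{-231 - -8827}}} = \frac{1224 - 2464}{\sqrt{4767402 + \sqrt{-231 + 8827}}} = - \frac{1240}{\sqrt{4767402 + \sqrt{8596}}} = - \frac{1240}{\sqrt{4767402 + 2 \sqrt{2149}}}$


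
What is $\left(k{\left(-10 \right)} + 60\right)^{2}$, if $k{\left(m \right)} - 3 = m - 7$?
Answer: $2116$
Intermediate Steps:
$k{\left(m \right)} = -4 + m$ ($k{\left(m \right)} = 3 + \left(m - 7\right) = 3 + \left(-7 + m\right) = -4 + m$)
$\left(k{\left(-10 \right)} + 60\right)^{2} = \left(\left(-4 - 10\right) + 60\right)^{2} = \left(-14 + 60\right)^{2} = 46^{2} = 2116$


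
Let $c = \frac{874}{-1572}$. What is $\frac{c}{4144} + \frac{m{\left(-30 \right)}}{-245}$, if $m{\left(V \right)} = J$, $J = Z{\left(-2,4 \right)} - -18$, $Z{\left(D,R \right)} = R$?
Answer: $- \frac{10252159}{114001440} \approx -0.08993$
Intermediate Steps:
$c = - \frac{437}{786}$ ($c = 874 \left(- \frac{1}{1572}\right) = - \frac{437}{786} \approx -0.55598$)
$J = 22$ ($J = 4 - -18 = 4 + 18 = 22$)
$m{\left(V \right)} = 22$
$\frac{c}{4144} + \frac{m{\left(-30 \right)}}{-245} = - \frac{437}{786 \cdot 4144} + \frac{22}{-245} = \left(- \frac{437}{786}\right) \frac{1}{4144} + 22 \left(- \frac{1}{245}\right) = - \frac{437}{3257184} - \frac{22}{245} = - \frac{10252159}{114001440}$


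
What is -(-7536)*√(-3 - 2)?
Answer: 7536*I*√5 ≈ 16851.0*I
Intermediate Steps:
-(-7536)*√(-3 - 2) = -(-7536)*√(-5) = -(-7536)*I*√5 = 7536*I*√5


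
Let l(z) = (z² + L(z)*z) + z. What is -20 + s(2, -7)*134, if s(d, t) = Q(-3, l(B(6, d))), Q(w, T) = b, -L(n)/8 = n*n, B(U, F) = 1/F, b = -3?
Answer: -422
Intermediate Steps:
L(n) = -8*n² (L(n) = -8*n*n = -8*n²)
l(z) = z + z² - 8*z³ (l(z) = (z² + (-8*z²)*z) + z = (z² - 8*z³) + z = z + z² - 8*z³)
Q(w, T) = -3
s(d, t) = -3
-20 + s(2, -7)*134 = -20 - 3*134 = -20 - 402 = -422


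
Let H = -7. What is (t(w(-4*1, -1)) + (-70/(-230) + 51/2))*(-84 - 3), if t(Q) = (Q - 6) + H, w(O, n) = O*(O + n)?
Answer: -131283/46 ≈ -2854.0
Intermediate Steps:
t(Q) = -13 + Q (t(Q) = (Q - 6) - 7 = (-6 + Q) - 7 = -13 + Q)
(t(w(-4*1, -1)) + (-70/(-230) + 51/2))*(-84 - 3) = ((-13 + (-4*1)*(-4*1 - 1)) + (-70/(-230) + 51/2))*(-84 - 3) = ((-13 - 4*(-4 - 1)) + (-70*(-1/230) + 51*(½)))*(-87) = ((-13 - 4*(-5)) + (7/23 + 51/2))*(-87) = ((-13 + 20) + 1187/46)*(-87) = (7 + 1187/46)*(-87) = (1509/46)*(-87) = -131283/46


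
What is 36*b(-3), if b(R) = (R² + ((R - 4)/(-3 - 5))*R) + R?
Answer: 243/2 ≈ 121.50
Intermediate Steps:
b(R) = R + R² + R*(½ - R/8) (b(R) = (R² + ((-4 + R)/(-8))*R) + R = (R² + ((-4 + R)*(-⅛))*R) + R = (R² + (½ - R/8)*R) + R = (R² + R*(½ - R/8)) + R = R + R² + R*(½ - R/8))
36*b(-3) = 36*((⅛)*(-3)*(12 + 7*(-3))) = 36*((⅛)*(-3)*(12 - 21)) = 36*((⅛)*(-3)*(-9)) = 36*(27/8) = 243/2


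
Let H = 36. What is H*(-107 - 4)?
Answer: -3996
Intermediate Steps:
H*(-107 - 4) = 36*(-107 - 4) = 36*(-111) = -3996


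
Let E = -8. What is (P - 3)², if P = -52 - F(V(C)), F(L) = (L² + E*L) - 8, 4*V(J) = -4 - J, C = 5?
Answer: 1256641/256 ≈ 4908.8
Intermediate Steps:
V(J) = -1 - J/4 (V(J) = (-4 - J)/4 = -1 - J/4)
F(L) = -8 + L² - 8*L (F(L) = (L² - 8*L) - 8 = -8 + L² - 8*L)
P = -1073/16 (P = -52 - (-8 + (-1 - ¼*5)² - 8*(-1 - ¼*5)) = -52 - (-8 + (-1 - 5/4)² - 8*(-1 - 5/4)) = -52 - (-8 + (-9/4)² - 8*(-9/4)) = -52 - (-8 + 81/16 + 18) = -52 - 1*241/16 = -52 - 241/16 = -1073/16 ≈ -67.063)
(P - 3)² = (-1073/16 - 3)² = (-1121/16)² = 1256641/256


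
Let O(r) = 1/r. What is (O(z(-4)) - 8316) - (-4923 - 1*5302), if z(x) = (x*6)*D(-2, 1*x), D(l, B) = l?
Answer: 91633/48 ≈ 1909.0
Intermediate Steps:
z(x) = -12*x (z(x) = (x*6)*(-2) = (6*x)*(-2) = -12*x)
(O(z(-4)) - 8316) - (-4923 - 1*5302) = (1/(-12*(-4)) - 8316) - (-4923 - 1*5302) = (1/48 - 8316) - (-4923 - 5302) = (1/48 - 8316) - 1*(-10225) = -399167/48 + 10225 = 91633/48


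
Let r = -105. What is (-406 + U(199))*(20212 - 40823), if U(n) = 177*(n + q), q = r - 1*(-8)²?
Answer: -101076344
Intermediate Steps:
q = -169 (q = -105 - 1*(-8)² = -105 - 1*64 = -105 - 64 = -169)
U(n) = -29913 + 177*n (U(n) = 177*(n - 169) = 177*(-169 + n) = -29913 + 177*n)
(-406 + U(199))*(20212 - 40823) = (-406 + (-29913 + 177*199))*(20212 - 40823) = (-406 + (-29913 + 35223))*(-20611) = (-406 + 5310)*(-20611) = 4904*(-20611) = -101076344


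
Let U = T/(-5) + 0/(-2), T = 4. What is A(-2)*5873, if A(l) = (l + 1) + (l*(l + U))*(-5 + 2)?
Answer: -522697/5 ≈ -1.0454e+5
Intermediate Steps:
U = -⅘ (U = 4/(-5) + 0/(-2) = 4*(-⅕) + 0*(-½) = -⅘ + 0 = -⅘ ≈ -0.80000)
A(l) = 1 + l - 3*l*(-⅘ + l) (A(l) = (l + 1) + (l*(l - ⅘))*(-5 + 2) = (1 + l) + (l*(-⅘ + l))*(-3) = (1 + l) - 3*l*(-⅘ + l) = 1 + l - 3*l*(-⅘ + l))
A(-2)*5873 = (1 - 3*(-2)² + (17/5)*(-2))*5873 = (1 - 3*4 - 34/5)*5873 = (1 - 12 - 34/5)*5873 = -89/5*5873 = -522697/5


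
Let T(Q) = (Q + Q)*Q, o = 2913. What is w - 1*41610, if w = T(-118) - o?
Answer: -16675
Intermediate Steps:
T(Q) = 2*Q² (T(Q) = (2*Q)*Q = 2*Q²)
w = 24935 (w = 2*(-118)² - 1*2913 = 2*13924 - 2913 = 27848 - 2913 = 24935)
w - 1*41610 = 24935 - 1*41610 = 24935 - 41610 = -16675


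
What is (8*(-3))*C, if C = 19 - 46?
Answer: 648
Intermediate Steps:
C = -27
(8*(-3))*C = (8*(-3))*(-27) = -24*(-27) = 648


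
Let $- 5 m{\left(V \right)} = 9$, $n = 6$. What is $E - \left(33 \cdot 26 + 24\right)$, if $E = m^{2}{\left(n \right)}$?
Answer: $- \frac{21969}{25} \approx -878.76$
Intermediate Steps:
$m{\left(V \right)} = - \frac{9}{5}$ ($m{\left(V \right)} = \left(- \frac{1}{5}\right) 9 = - \frac{9}{5}$)
$E = \frac{81}{25}$ ($E = \left(- \frac{9}{5}\right)^{2} = \frac{81}{25} \approx 3.24$)
$E - \left(33 \cdot 26 + 24\right) = \frac{81}{25} - \left(33 \cdot 26 + 24\right) = \frac{81}{25} - \left(858 + 24\right) = \frac{81}{25} - 882 = - \frac{21969}{25}$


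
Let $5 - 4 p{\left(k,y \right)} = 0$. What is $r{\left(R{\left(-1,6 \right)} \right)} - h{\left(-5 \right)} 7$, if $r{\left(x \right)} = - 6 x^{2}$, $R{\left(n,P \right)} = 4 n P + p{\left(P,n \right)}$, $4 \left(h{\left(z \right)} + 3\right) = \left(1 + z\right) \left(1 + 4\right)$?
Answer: $- \frac{24395}{8} \approx -3049.4$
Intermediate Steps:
$p{\left(k,y \right)} = \frac{5}{4}$ ($p{\left(k,y \right)} = \frac{5}{4} - 0 = \frac{5}{4} + 0 = \frac{5}{4}$)
$h{\left(z \right)} = - \frac{7}{4} + \frac{5 z}{4}$ ($h{\left(z \right)} = -3 + \frac{\left(1 + z\right) \left(1 + 4\right)}{4} = -3 + \frac{\left(1 + z\right) 5}{4} = -3 + \frac{5 + 5 z}{4} = -3 + \left(\frac{5}{4} + \frac{5 z}{4}\right) = - \frac{7}{4} + \frac{5 z}{4}$)
$R{\left(n,P \right)} = \frac{5}{4} + 4 P n$ ($R{\left(n,P \right)} = 4 n P + \frac{5}{4} = 4 P n + \frac{5}{4} = \frac{5}{4} + 4 P n$)
$r{\left(R{\left(-1,6 \right)} \right)} - h{\left(-5 \right)} 7 = - 6 \left(\frac{5}{4} + 4 \cdot 6 \left(-1\right)\right)^{2} - \left(- \frac{7}{4} + \frac{5}{4} \left(-5\right)\right) 7 = - 6 \left(\frac{5}{4} - 24\right)^{2} - \left(- \frac{7}{4} - \frac{25}{4}\right) 7 = - 6 \left(- \frac{91}{4}\right)^{2} - \left(-8\right) 7 = \left(-6\right) \frac{8281}{16} - -56 = - \frac{24843}{8} + 56 = - \frac{24395}{8}$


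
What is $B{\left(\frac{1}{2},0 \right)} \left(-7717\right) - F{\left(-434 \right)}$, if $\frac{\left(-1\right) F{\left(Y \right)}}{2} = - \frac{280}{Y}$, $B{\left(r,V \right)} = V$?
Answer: $\frac{40}{31} \approx 1.2903$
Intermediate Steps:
$F{\left(Y \right)} = \frac{560}{Y}$ ($F{\left(Y \right)} = - 2 \left(- \frac{280}{Y}\right) = \frac{560}{Y}$)
$B{\left(\frac{1}{2},0 \right)} \left(-7717\right) - F{\left(-434 \right)} = 0 \left(-7717\right) - \frac{560}{-434} = 0 - 560 \left(- \frac{1}{434}\right) = 0 - - \frac{40}{31} = 0 + \frac{40}{31} = \frac{40}{31}$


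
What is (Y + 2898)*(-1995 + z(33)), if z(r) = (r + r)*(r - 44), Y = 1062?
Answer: -10775160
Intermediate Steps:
z(r) = 2*r*(-44 + r) (z(r) = (2*r)*(-44 + r) = 2*r*(-44 + r))
(Y + 2898)*(-1995 + z(33)) = (1062 + 2898)*(-1995 + 2*33*(-44 + 33)) = 3960*(-1995 + 2*33*(-11)) = 3960*(-1995 - 726) = 3960*(-2721) = -10775160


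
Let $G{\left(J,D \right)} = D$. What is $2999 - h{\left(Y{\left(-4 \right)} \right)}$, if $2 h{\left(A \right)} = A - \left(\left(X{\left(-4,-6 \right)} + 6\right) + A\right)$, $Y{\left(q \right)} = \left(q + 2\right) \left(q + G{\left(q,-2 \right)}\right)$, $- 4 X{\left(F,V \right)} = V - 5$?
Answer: $\frac{24027}{8} \approx 3003.4$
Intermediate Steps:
$X{\left(F,V \right)} = \frac{5}{4} - \frac{V}{4}$ ($X{\left(F,V \right)} = - \frac{V - 5}{4} = - \frac{-5 + V}{4} = \frac{5}{4} - \frac{V}{4}$)
$Y{\left(q \right)} = \left(-2 + q\right) \left(2 + q\right)$ ($Y{\left(q \right)} = \left(q + 2\right) \left(q - 2\right) = \left(2 + q\right) \left(-2 + q\right) = \left(-2 + q\right) \left(2 + q\right)$)
$h{\left(A \right)} = - \frac{35}{8}$ ($h{\left(A \right)} = \frac{A - \left(\left(\left(\frac{5}{4} - - \frac{3}{2}\right) + 6\right) + A\right)}{2} = \frac{A - \left(\left(\left(\frac{5}{4} + \frac{3}{2}\right) + 6\right) + A\right)}{2} = \frac{A - \left(\left(\frac{11}{4} + 6\right) + A\right)}{2} = \frac{A - \left(\frac{35}{4} + A\right)}{2} = \frac{1}{2} \left(- \frac{35}{4}\right) = - \frac{35}{8}$)
$2999 - h{\left(Y{\left(-4 \right)} \right)} = 2999 - - \frac{35}{8} = 2999 + \frac{35}{8} = \frac{24027}{8}$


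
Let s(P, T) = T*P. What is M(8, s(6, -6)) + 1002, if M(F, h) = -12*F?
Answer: 906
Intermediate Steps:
s(P, T) = P*T
M(8, s(6, -6)) + 1002 = -12*8 + 1002 = -96 + 1002 = 906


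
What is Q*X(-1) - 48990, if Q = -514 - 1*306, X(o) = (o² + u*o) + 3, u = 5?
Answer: -48170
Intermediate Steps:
X(o) = 3 + o² + 5*o (X(o) = (o² + 5*o) + 3 = 3 + o² + 5*o)
Q = -820 (Q = -514 - 306 = -820)
Q*X(-1) - 48990 = -820*(3 + (-1)² + 5*(-1)) - 48990 = -820*(3 + 1 - 5) - 48990 = -820*(-1) - 48990 = 820 - 48990 = -48170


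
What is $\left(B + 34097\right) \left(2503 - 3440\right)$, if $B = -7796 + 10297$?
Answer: $-34292326$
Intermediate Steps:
$B = 2501$
$\left(B + 34097\right) \left(2503 - 3440\right) = \left(2501 + 34097\right) \left(2503 - 3440\right) = 36598 \left(-937\right) = -34292326$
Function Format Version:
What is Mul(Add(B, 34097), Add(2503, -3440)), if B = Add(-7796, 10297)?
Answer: -34292326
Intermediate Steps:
B = 2501
Mul(Add(B, 34097), Add(2503, -3440)) = Mul(Add(2501, 34097), Add(2503, -3440)) = Mul(36598, -937) = -34292326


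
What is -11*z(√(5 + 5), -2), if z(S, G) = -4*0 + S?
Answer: -11*√10 ≈ -34.785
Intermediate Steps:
z(S, G) = S (z(S, G) = 0 + S = S)
-11*z(√(5 + 5), -2) = -11*√(5 + 5) = -11*√10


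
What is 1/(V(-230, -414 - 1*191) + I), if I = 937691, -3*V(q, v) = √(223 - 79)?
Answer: 1/937687 ≈ 1.0665e-6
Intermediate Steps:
V(q, v) = -4 (V(q, v) = -√(223 - 79)/3 = -√144/3 = -⅓*12 = -4)
1/(V(-230, -414 - 1*191) + I) = 1/(-4 + 937691) = 1/937687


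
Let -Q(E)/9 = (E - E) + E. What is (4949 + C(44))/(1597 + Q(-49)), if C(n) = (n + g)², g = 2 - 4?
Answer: 6713/2038 ≈ 3.2939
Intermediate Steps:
g = -2
C(n) = (-2 + n)² (C(n) = (n - 2)² = (-2 + n)²)
Q(E) = -9*E (Q(E) = -9*((E - E) + E) = -9*(0 + E) = -9*E)
(4949 + C(44))/(1597 + Q(-49)) = (4949 + (-2 + 44)²)/(1597 - 9*(-49)) = (4949 + 42²)/(1597 + 441) = (4949 + 1764)/2038 = 6713*(1/2038) = 6713/2038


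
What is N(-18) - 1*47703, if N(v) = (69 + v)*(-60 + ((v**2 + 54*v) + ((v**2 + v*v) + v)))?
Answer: -51681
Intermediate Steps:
N(v) = (69 + v)*(-60 + 3*v**2 + 55*v) (N(v) = (69 + v)*(-60 + ((v**2 + 54*v) + ((v**2 + v**2) + v))) = (69 + v)*(-60 + ((v**2 + 54*v) + (2*v**2 + v))) = (69 + v)*(-60 + ((v**2 + 54*v) + (v + 2*v**2))) = (69 + v)*(-60 + (3*v**2 + 55*v)) = (69 + v)*(-60 + 3*v**2 + 55*v))
N(-18) - 1*47703 = (-4140 + 3*(-18)**3 + 262*(-18)**2 + 3735*(-18)) - 1*47703 = (-4140 + 3*(-5832) + 262*324 - 67230) - 47703 = (-4140 - 17496 + 84888 - 67230) - 47703 = -3978 - 47703 = -51681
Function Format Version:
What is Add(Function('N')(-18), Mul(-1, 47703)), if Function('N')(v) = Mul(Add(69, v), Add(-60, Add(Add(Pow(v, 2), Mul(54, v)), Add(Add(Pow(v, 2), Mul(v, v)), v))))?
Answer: -51681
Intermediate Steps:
Function('N')(v) = Mul(Add(69, v), Add(-60, Mul(3, Pow(v, 2)), Mul(55, v))) (Function('N')(v) = Mul(Add(69, v), Add(-60, Add(Add(Pow(v, 2), Mul(54, v)), Add(Add(Pow(v, 2), Pow(v, 2)), v)))) = Mul(Add(69, v), Add(-60, Add(Add(Pow(v, 2), Mul(54, v)), Add(Mul(2, Pow(v, 2)), v)))) = Mul(Add(69, v), Add(-60, Add(Add(Pow(v, 2), Mul(54, v)), Add(v, Mul(2, Pow(v, 2)))))) = Mul(Add(69, v), Add(-60, Add(Mul(3, Pow(v, 2)), Mul(55, v)))) = Mul(Add(69, v), Add(-60, Mul(3, Pow(v, 2)), Mul(55, v))))
Add(Function('N')(-18), Mul(-1, 47703)) = Add(Add(-4140, Mul(3, Pow(-18, 3)), Mul(262, Pow(-18, 2)), Mul(3735, -18)), Mul(-1, 47703)) = Add(Add(-4140, Mul(3, -5832), Mul(262, 324), -67230), -47703) = Add(Add(-4140, -17496, 84888, -67230), -47703) = Add(-3978, -47703) = -51681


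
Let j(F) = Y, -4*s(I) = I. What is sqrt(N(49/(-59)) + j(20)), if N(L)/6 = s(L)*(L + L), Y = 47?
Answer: 2*sqrt(39101)/59 ≈ 6.7030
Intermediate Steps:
s(I) = -I/4
j(F) = 47
N(L) = -3*L**2 (N(L) = 6*((-L/4)*(L + L)) = 6*((-L/4)*(2*L)) = 6*(-L**2/2) = -3*L**2)
sqrt(N(49/(-59)) + j(20)) = sqrt(-3*(49/(-59))**2 + 47) = sqrt(-3*(49*(-1/59))**2 + 47) = sqrt(-3*(-49/59)**2 + 47) = sqrt(-3*2401/3481 + 47) = sqrt(-7203/3481 + 47) = sqrt(156404/3481) = 2*sqrt(39101)/59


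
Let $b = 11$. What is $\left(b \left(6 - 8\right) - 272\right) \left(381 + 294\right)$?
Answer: $-198450$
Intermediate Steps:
$\left(b \left(6 - 8\right) - 272\right) \left(381 + 294\right) = \left(11 \left(6 - 8\right) - 272\right) \left(381 + 294\right) = \left(11 \left(-2\right) - 272\right) 675 = \left(-22 - 272\right) 675 = \left(-294\right) 675 = -198450$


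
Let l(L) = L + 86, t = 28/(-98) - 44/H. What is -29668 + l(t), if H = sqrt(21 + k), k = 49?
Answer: -207076/7 - 22*sqrt(70)/35 ≈ -29588.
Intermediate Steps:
H = sqrt(70) (H = sqrt(21 + 49) = sqrt(70) ≈ 8.3666)
t = -2/7 - 22*sqrt(70)/35 (t = 28/(-98) - 44*sqrt(70)/70 = 28*(-1/98) - 22*sqrt(70)/35 = -2/7 - 22*sqrt(70)/35 ≈ -5.5447)
l(L) = 86 + L
-29668 + l(t) = -29668 + (86 + (-2/7 - 22*sqrt(70)/35)) = -29668 + (600/7 - 22*sqrt(70)/35) = -207076/7 - 22*sqrt(70)/35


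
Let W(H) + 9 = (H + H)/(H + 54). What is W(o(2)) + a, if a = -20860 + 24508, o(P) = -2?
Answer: 47306/13 ≈ 3638.9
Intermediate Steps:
a = 3648
W(H) = -9 + 2*H/(54 + H) (W(H) = -9 + (H + H)/(H + 54) = -9 + (2*H)/(54 + H) = -9 + 2*H/(54 + H))
W(o(2)) + a = (-486 - 7*(-2))/(54 - 2) + 3648 = (-486 + 14)/52 + 3648 = (1/52)*(-472) + 3648 = -118/13 + 3648 = 47306/13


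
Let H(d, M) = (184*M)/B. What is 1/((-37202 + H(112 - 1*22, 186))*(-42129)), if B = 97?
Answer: 97/150584633730 ≈ 6.4416e-10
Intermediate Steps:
H(d, M) = 184*M/97 (H(d, M) = (184*M)/97 = (184*M)*(1/97) = 184*M/97)
1/((-37202 + H(112 - 1*22, 186))*(-42129)) = 1/((-37202 + (184/97)*186)*(-42129)) = -1/42129/(-37202 + 34224/97) = -1/42129/(-3574370/97) = -97/3574370*(-1/42129) = 97/150584633730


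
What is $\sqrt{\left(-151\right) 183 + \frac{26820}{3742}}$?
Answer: $\frac{11 i \sqrt{799240683}}{1871} \approx 166.21 i$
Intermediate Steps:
$\sqrt{\left(-151\right) 183 + \frac{26820}{3742}} = \sqrt{-27633 + 26820 \cdot \frac{1}{3742}} = \sqrt{-27633 + \frac{13410}{1871}} = \sqrt{- \frac{51687933}{1871}} = \frac{11 i \sqrt{799240683}}{1871}$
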